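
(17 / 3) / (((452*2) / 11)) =187 / 2712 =0.07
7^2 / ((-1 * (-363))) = 49 / 363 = 0.13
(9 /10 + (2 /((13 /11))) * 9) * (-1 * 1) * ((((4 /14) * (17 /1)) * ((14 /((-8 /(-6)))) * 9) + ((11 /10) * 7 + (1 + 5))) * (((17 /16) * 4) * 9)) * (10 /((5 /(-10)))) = 1516615407 /260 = 5833136.18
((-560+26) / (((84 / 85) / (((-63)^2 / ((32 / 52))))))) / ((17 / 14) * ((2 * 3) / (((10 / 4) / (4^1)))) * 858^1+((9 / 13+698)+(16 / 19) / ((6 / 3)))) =-482059161675 / 1480154288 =-325.68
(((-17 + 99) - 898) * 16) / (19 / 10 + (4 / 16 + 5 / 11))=-957440 / 191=-5012.77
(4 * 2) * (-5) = -40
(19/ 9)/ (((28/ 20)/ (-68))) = -6460/ 63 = -102.54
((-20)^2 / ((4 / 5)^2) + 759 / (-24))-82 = 4091 / 8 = 511.38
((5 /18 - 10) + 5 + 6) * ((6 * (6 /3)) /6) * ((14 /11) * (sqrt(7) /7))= 46 * sqrt(7) /99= 1.23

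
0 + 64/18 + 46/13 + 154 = 18848/117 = 161.09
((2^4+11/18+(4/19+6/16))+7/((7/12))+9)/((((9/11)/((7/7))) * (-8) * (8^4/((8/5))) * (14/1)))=-0.00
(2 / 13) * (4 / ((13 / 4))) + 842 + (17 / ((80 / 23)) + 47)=12087919 / 13520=894.08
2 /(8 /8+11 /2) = 4 /13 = 0.31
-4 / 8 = -1 / 2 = -0.50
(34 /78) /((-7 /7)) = -17 /39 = -0.44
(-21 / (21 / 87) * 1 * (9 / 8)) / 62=-1.58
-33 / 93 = -11 / 31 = -0.35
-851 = -851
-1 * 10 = -10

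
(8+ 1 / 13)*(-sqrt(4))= -210 / 13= -16.15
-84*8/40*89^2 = -665364/5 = -133072.80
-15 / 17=-0.88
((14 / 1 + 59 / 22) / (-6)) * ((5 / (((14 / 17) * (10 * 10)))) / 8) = -6239 / 295680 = -0.02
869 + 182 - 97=954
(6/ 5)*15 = 18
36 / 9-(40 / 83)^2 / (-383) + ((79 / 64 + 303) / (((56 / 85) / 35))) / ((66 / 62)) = 677030538005983 / 44579876352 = 15186.91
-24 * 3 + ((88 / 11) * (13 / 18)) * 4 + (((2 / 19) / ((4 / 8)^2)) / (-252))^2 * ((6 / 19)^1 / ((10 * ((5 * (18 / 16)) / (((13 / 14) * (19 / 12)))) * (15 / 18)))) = -183877154896 / 3761123625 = -48.89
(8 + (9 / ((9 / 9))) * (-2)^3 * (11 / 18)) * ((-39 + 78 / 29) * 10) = 379080 / 29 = 13071.72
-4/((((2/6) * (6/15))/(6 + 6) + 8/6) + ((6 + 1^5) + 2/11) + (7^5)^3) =-3960/4700085894852011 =-0.00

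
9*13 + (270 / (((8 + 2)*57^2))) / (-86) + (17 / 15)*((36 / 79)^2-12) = 100400838671 / 968790430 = 103.64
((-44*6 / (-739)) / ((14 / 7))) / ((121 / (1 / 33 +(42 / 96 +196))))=103735 / 357676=0.29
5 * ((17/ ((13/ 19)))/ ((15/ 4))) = 1292/ 39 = 33.13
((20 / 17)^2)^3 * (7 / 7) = 2.65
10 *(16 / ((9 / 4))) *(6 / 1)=1280 / 3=426.67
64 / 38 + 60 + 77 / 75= 89363 / 1425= 62.71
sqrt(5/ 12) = sqrt(15)/ 6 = 0.65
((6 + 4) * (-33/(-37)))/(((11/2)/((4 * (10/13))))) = 2400/481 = 4.99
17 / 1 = 17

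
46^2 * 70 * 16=2369920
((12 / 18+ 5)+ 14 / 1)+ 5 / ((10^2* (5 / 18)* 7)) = 19.69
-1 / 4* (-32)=8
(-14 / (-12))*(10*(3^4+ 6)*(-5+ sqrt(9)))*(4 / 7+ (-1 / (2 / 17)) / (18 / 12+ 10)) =7830 / 23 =340.43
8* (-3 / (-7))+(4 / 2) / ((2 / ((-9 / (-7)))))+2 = 47 / 7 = 6.71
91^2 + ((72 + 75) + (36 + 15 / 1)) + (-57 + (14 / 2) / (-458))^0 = 8480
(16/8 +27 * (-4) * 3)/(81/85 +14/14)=-13685/83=-164.88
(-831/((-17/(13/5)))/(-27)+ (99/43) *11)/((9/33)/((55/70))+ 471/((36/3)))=328269128/630432675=0.52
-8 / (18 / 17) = -68 / 9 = -7.56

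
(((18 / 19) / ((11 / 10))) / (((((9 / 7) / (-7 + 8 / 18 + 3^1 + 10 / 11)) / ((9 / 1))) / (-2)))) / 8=9170 / 2299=3.99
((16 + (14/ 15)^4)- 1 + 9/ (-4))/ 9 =2735539/ 1822500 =1.50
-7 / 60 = -0.12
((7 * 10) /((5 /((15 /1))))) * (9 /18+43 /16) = 5355 /8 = 669.38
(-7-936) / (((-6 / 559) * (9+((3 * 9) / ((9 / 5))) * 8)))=12259 / 18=681.06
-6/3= -2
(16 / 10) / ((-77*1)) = -0.02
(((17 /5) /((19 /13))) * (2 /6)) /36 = 221 /10260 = 0.02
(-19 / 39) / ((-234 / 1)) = 19 / 9126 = 0.00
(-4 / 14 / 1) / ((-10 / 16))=0.46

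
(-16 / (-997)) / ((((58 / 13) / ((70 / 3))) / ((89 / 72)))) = 80990 / 780651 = 0.10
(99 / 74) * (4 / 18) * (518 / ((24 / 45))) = 1155 / 4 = 288.75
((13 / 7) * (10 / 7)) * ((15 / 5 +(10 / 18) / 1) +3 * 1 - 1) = 6500 / 441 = 14.74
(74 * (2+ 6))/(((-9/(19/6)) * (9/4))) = -22496/243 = -92.58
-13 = -13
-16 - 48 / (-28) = -14.29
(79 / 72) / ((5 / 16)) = 158 / 45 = 3.51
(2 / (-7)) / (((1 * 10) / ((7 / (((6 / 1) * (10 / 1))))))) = -1 / 300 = -0.00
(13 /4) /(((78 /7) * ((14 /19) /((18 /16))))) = 57 /128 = 0.45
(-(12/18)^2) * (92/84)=-92/189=-0.49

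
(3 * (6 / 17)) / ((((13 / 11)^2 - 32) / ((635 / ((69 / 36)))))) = -16596360 / 1447873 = -11.46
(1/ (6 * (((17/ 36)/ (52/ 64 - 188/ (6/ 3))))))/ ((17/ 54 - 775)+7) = 120771/ 2818940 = 0.04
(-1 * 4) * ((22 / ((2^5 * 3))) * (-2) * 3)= 5.50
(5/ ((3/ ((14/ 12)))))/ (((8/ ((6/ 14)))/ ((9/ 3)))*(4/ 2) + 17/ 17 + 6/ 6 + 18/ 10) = 175/ 1462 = 0.12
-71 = -71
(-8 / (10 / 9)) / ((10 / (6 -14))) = 144 / 25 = 5.76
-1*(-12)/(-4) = -3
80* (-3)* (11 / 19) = -2640 / 19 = -138.95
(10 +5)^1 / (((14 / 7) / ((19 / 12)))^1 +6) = 95 / 46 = 2.07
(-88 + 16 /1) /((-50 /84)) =3024 /25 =120.96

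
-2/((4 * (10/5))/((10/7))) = -5/14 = -0.36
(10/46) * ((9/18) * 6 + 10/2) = 40/23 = 1.74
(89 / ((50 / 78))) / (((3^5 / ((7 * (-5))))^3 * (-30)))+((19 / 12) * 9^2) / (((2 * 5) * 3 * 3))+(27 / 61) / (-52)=651004797277 / 455147330040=1.43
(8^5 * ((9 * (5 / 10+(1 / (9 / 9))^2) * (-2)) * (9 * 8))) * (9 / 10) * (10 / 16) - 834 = -35832642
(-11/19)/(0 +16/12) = -33/76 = -0.43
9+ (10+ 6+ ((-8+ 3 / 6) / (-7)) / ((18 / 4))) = 530 / 21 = 25.24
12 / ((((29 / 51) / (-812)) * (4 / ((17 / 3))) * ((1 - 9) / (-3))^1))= -18207 / 2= -9103.50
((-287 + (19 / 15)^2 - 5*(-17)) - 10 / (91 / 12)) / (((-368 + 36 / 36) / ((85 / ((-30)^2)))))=70211683 / 1352578500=0.05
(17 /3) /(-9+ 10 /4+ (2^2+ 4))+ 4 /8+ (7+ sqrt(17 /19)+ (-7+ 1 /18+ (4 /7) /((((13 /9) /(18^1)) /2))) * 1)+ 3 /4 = sqrt(323) /19+ 21103 /1092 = 20.27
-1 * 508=-508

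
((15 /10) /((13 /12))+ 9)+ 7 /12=1711 /156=10.97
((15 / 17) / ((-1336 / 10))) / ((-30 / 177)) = 885 / 22712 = 0.04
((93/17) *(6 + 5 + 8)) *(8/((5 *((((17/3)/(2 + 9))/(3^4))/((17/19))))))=1988712/85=23396.61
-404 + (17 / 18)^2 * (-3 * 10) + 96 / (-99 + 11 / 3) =-3334099 / 7722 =-431.77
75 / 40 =15 / 8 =1.88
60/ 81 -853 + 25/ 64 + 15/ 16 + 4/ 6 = -1469257/ 1728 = -850.26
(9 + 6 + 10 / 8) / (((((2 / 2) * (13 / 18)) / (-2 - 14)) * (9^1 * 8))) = -5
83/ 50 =1.66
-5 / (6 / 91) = -455 / 6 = -75.83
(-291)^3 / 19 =-24642171 / 19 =-1296956.37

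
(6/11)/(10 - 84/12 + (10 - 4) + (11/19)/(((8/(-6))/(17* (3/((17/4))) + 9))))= -152/33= -4.61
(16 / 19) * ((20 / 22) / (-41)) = -160 / 8569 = -0.02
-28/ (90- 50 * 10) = 14/ 205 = 0.07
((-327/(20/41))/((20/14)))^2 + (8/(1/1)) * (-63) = 8787474801/40000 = 219686.87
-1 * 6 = -6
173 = 173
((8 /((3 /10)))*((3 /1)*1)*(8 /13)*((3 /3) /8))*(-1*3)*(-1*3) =720 /13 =55.38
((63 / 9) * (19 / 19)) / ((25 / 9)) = 63 / 25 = 2.52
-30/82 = -15/41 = -0.37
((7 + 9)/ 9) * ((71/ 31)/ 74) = 568/ 10323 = 0.06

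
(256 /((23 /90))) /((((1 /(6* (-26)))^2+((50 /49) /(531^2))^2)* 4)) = 6094578.93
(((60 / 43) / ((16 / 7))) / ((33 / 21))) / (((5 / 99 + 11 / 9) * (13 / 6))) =315 / 2236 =0.14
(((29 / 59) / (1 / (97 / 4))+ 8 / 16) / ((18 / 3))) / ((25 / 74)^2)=1337513 / 73750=18.14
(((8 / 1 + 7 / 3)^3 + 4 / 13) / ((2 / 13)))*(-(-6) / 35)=387391 / 315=1229.81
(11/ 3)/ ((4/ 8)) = 22/ 3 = 7.33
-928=-928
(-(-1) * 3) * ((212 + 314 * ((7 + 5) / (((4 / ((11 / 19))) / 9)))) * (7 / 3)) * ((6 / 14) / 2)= 145929 / 19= 7680.47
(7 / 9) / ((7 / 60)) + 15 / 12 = 95 / 12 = 7.92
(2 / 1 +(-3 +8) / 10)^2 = 25 / 4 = 6.25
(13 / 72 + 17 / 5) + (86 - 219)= -129.42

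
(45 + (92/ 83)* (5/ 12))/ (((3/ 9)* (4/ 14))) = 39620/ 83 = 477.35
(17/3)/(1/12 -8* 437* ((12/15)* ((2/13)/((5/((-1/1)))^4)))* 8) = -2762500/2644303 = -1.04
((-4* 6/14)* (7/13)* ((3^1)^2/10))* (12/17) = -0.59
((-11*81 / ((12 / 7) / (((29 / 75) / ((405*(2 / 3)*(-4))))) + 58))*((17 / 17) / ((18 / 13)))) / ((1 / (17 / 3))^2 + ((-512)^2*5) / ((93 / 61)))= 540147069 / 3413482842898468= 0.00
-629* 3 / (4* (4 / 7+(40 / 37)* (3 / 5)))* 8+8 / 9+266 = -2826.36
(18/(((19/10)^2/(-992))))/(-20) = 89280/361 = 247.31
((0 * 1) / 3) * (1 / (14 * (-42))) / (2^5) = 0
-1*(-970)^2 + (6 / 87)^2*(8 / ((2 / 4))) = -791296836 / 841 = -940899.92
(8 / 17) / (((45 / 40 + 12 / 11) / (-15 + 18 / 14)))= -22528 / 7735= -2.91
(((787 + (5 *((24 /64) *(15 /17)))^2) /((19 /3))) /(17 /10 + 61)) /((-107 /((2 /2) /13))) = -6639535 /4643892448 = -0.00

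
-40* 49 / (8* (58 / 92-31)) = 11270 / 1397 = 8.07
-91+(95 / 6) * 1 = -75.17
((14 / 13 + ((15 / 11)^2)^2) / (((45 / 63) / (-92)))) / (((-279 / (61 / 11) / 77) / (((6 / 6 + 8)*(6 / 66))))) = 237341867812 / 324517765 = 731.37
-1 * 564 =-564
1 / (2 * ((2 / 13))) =13 / 4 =3.25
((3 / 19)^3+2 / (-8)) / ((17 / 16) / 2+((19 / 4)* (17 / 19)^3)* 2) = -54008 / 1610155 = -0.03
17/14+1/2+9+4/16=307/28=10.96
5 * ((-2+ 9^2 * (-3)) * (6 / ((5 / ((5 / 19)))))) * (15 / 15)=-7350 / 19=-386.84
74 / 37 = 2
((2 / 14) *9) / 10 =9 / 70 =0.13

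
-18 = -18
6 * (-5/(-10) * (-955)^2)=2736075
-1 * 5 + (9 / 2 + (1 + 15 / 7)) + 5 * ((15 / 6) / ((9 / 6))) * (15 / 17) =2379 / 238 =10.00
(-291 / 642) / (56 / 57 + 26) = -5529 / 329132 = -0.02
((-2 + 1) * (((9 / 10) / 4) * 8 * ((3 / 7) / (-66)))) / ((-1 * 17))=-9 / 13090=-0.00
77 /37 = 2.08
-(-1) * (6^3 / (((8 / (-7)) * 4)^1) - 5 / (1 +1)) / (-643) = 199 / 2572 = 0.08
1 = 1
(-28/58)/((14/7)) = -7/29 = -0.24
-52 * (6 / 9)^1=-104 / 3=-34.67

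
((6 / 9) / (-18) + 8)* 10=2150 / 27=79.63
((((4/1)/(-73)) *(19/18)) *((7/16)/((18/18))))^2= 17689/27625536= 0.00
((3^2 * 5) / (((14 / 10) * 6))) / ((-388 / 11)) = -825 / 5432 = -0.15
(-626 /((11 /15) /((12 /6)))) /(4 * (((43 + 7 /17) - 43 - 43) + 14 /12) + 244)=-478890 /21967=-21.80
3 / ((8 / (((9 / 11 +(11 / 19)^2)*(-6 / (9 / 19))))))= -1145 / 209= -5.48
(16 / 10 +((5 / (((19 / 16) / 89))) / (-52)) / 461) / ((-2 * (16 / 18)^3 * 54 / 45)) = -54798687 / 58299904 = -0.94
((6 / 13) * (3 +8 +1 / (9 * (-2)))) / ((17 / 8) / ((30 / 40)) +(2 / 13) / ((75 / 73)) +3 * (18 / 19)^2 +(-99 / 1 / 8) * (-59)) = 14223400 / 2071867323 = 0.01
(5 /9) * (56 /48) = 35 /54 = 0.65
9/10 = 0.90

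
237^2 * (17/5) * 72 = 68750856/5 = 13750171.20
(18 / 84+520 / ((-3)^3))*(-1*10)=35995 / 189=190.45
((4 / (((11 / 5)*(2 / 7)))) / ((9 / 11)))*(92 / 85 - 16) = -17752 / 153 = -116.03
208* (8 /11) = 1664 /11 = 151.27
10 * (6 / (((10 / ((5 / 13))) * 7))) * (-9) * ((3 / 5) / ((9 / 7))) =-1.38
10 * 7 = 70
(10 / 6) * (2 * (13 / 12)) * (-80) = -2600 / 9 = -288.89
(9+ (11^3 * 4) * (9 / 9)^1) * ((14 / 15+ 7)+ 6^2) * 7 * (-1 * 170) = -836438386 / 3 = -278812795.33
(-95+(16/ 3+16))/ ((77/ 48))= -3536/ 77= -45.92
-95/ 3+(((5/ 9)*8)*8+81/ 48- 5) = 83/ 144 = 0.58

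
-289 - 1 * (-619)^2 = -383450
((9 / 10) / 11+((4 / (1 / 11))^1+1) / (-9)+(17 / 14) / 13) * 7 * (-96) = 2318208 / 715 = 3242.25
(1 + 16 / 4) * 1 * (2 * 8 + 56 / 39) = 3400 / 39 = 87.18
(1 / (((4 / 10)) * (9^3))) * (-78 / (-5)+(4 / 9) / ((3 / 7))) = 1123 / 19683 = 0.06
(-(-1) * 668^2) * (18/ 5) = 8032032/ 5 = 1606406.40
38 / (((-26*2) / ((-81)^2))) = -124659 / 26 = -4794.58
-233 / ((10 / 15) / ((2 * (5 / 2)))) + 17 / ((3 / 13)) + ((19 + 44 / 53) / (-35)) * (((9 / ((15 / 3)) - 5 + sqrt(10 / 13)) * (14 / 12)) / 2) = -13298567 / 7950 - 1051 * sqrt(130) / 41340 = -1673.07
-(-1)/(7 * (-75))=-0.00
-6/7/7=-0.12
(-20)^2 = 400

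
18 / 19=0.95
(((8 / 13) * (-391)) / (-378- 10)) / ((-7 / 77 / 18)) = -154836 / 1261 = -122.79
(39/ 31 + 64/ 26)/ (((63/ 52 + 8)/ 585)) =3507660/ 14849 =236.22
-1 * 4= -4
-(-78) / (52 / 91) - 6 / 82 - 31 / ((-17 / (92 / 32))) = 789949 / 5576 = 141.67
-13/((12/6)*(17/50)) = -19.12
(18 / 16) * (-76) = -171 / 2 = -85.50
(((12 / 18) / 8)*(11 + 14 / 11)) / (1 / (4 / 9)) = 5 / 11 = 0.45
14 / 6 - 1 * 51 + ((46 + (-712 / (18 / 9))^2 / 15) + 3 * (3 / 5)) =42241 / 5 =8448.20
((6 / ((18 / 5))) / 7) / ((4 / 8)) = 10 / 21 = 0.48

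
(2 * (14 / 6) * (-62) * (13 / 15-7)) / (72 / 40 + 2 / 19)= 1517264 / 1629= 931.41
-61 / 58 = -1.05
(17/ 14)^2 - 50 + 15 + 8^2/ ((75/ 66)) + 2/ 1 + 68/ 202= 12437393/ 494900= 25.13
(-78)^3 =-474552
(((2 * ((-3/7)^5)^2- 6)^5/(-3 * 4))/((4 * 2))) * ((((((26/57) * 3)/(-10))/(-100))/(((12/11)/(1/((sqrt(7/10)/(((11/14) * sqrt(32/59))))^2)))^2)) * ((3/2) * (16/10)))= 17886851291833914493222198727941372908487349683339776/349854829731965324438194556481881999278707278614413475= 0.05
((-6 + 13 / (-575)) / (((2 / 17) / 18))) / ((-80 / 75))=1589517 / 1840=863.87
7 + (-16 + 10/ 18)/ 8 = 365/ 72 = 5.07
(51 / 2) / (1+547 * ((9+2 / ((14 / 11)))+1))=357 / 88628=0.00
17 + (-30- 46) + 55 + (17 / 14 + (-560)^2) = 4390361 / 14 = 313597.21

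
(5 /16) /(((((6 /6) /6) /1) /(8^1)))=15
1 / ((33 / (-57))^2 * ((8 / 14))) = 2527 / 484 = 5.22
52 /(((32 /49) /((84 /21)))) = 637 /2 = 318.50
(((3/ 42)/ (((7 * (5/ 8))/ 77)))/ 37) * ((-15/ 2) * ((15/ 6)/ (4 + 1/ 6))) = -198/ 1295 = -0.15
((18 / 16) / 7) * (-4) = -9 / 14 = -0.64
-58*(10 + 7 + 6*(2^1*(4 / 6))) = -1450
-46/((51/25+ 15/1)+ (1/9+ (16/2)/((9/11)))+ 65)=-0.50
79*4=316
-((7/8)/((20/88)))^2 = -14.82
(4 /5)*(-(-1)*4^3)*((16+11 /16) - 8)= 2224 /5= 444.80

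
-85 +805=720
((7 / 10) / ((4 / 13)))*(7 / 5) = 3.18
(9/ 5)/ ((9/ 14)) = 14/ 5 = 2.80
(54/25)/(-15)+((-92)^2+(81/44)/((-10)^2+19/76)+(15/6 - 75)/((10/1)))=18651085033/2205500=8456.62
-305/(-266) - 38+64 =7221/266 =27.15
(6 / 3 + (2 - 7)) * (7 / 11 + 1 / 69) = -494 / 253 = -1.95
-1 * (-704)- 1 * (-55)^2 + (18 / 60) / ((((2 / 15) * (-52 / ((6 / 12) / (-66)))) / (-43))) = -21241921 / 9152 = -2321.01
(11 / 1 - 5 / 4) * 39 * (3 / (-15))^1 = -76.05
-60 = -60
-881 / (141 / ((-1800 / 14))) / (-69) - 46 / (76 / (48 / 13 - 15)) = -4.80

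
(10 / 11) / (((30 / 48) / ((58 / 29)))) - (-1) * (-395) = -4313 / 11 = -392.09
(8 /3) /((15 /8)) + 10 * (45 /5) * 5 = 20314 /45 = 451.42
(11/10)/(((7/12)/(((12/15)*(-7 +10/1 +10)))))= 3432/175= 19.61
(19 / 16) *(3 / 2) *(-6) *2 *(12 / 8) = -513 / 16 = -32.06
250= 250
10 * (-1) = -10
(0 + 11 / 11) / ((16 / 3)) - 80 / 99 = -983 / 1584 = -0.62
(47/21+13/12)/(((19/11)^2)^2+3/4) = 1361613/3956449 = 0.34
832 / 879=0.95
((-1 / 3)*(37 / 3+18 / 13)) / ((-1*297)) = 535 / 34749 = 0.02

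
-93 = -93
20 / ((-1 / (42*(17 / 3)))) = -4760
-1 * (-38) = 38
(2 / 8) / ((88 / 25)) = 25 / 352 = 0.07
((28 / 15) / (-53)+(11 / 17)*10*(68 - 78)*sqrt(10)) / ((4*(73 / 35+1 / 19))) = -182875*sqrt(10) / 24174 - 931 / 226098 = -23.93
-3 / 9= -1 / 3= -0.33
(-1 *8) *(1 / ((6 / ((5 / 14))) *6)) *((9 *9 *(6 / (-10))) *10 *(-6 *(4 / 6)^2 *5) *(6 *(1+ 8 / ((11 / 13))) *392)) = -12645818.18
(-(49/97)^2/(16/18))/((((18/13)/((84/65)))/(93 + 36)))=-6504309/188180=-34.56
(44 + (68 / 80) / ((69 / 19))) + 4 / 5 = 62147 / 1380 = 45.03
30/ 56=15/ 28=0.54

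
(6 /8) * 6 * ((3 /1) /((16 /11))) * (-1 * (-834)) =123849 /16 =7740.56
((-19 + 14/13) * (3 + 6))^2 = 4397409/169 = 26020.17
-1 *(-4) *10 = 40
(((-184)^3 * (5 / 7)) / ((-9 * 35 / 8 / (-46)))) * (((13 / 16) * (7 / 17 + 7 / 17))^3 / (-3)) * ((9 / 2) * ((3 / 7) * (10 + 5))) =73777281240 / 4913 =15016747.66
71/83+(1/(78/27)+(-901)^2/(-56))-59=-879425691/60424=-14554.24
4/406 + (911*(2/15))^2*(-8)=-5391166366/45675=-118033.20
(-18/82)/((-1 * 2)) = 9/82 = 0.11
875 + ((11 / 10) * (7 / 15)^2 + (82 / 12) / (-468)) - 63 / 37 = 11344433483 / 12987000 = 873.52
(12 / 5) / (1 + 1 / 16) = 192 / 85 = 2.26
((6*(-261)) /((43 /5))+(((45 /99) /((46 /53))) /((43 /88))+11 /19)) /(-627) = 3390691 /11781957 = 0.29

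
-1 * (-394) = 394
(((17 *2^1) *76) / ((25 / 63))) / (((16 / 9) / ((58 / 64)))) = 5311089 / 1600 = 3319.43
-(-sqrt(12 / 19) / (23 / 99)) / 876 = 33* sqrt(57) / 63802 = 0.00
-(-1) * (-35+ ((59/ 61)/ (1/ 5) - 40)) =-4280/ 61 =-70.16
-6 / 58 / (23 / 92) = -12 / 29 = -0.41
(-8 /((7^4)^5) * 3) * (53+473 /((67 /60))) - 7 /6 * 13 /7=-69499063945224650935 /32076491051640024402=-2.17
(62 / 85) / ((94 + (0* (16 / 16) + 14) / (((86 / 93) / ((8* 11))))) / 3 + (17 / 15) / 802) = 6414396 / 4180878527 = 0.00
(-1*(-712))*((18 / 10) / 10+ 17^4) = 1486677004 / 25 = 59467080.16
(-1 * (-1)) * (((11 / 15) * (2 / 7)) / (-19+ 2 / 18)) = -33 / 2975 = -0.01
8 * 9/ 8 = 9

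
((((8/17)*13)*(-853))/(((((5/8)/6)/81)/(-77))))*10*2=106232974848/17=6248998520.47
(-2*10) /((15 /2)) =-8 /3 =-2.67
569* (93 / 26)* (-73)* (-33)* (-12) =-764862318 / 13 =-58835562.92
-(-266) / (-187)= -266 / 187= -1.42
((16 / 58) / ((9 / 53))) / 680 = 53 / 22185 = 0.00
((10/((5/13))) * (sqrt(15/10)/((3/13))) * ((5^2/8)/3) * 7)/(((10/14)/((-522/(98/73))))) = -1788865 * sqrt(6)/8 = -547725.81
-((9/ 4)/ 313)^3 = -729/ 1962515008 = -0.00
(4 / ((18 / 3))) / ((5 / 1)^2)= 2 / 75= 0.03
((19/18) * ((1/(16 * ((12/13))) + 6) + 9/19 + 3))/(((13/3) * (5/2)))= 34807/37440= 0.93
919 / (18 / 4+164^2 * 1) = 1838 / 53801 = 0.03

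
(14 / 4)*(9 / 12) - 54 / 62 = 435 / 248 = 1.75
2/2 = 1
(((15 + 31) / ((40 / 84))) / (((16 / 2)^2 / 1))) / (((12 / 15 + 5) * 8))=483 / 14848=0.03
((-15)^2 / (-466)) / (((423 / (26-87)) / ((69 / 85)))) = 21045 / 372334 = 0.06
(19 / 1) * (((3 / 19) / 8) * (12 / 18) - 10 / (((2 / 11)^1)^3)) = -31611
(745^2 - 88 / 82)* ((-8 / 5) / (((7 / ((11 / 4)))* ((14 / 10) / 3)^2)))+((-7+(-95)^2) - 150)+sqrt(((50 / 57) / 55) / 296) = -22403710506 / 14063+sqrt(115995) / 46398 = -1593096.10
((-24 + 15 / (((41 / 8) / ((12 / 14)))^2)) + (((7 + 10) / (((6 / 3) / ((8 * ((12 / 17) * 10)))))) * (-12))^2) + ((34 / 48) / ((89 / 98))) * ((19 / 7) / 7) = 2918634476572259 / 87970092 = 33177576.72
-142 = -142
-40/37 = -1.08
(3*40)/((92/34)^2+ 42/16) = 277440/22997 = 12.06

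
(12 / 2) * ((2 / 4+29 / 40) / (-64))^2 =7203 / 3276800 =0.00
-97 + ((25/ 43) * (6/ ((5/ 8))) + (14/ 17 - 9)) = -72804/ 731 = -99.60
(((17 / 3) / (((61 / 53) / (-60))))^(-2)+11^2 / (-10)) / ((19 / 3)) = -1.91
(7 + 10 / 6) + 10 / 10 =29 / 3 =9.67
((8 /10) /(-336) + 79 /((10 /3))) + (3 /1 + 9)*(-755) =-3795247 /420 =-9036.30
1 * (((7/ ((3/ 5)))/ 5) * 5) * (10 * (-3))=-350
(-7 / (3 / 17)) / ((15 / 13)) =-1547 / 45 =-34.38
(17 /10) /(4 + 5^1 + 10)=17 /190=0.09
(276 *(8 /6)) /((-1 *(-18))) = 184 /9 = 20.44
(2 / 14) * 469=67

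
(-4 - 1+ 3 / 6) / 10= -9 / 20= -0.45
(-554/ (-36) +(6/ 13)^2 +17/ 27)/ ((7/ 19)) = 2814451/ 63882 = 44.06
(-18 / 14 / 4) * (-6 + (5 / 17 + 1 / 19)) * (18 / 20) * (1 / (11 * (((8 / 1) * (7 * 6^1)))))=2241 / 5064640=0.00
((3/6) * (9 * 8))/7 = 36/7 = 5.14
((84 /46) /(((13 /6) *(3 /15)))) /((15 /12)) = 1008 /299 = 3.37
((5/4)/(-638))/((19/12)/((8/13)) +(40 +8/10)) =-300/6641261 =-0.00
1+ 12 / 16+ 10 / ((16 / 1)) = 19 / 8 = 2.38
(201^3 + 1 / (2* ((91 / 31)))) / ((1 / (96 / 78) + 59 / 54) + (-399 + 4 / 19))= -6065504390952 / 296444057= -20460.87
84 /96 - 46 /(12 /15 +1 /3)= -5401 /136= -39.71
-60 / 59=-1.02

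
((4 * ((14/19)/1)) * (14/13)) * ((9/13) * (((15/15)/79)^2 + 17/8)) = 93584610/20039851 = 4.67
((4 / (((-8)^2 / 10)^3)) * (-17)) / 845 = -425 / 1384448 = -0.00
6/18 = 1/3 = 0.33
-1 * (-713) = 713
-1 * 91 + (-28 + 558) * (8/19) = 2511/19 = 132.16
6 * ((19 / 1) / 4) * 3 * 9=1539 / 2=769.50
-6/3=-2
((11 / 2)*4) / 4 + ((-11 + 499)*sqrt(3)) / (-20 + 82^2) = 61*sqrt(3) / 838 + 11 / 2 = 5.63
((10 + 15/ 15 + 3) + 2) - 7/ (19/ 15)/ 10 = 587/ 38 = 15.45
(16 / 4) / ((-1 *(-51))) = 4 / 51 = 0.08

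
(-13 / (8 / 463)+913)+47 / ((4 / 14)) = 325.12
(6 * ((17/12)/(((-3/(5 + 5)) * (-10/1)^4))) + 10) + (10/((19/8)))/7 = 8457739/798000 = 10.60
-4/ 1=-4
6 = 6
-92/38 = -2.42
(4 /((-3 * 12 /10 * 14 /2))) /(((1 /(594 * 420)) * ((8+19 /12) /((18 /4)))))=-427680 /23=-18594.78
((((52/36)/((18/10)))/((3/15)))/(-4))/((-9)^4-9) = -25/163296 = -0.00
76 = 76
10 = 10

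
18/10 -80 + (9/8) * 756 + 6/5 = 1547/2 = 773.50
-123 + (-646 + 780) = 11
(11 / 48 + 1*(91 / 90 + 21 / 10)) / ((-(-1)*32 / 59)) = 28379 / 4608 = 6.16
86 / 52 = 43 / 26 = 1.65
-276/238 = -138/119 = -1.16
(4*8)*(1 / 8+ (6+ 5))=356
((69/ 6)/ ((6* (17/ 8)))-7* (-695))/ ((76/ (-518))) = -64273699/ 1938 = -33164.96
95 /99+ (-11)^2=12074 /99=121.96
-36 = -36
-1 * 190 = -190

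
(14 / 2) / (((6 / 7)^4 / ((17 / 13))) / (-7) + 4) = 2000033 / 1126028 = 1.78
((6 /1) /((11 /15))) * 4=360 /11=32.73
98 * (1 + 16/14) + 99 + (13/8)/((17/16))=5279/17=310.53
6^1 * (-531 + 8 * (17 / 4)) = -2982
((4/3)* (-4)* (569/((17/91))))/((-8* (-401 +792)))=103558/19941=5.19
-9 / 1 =-9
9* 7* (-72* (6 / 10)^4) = -367416 / 625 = -587.87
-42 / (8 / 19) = -399 / 4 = -99.75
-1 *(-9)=9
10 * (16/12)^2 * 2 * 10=3200/9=355.56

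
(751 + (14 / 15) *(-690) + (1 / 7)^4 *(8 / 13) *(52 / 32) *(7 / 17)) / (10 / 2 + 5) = 311959 / 29155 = 10.70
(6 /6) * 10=10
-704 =-704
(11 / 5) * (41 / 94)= 0.96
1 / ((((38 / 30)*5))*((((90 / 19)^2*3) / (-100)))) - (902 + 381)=-103942 / 81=-1283.23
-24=-24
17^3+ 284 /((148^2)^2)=589296191623 /119946304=4913.00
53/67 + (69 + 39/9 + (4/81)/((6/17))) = 1209097/16281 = 74.26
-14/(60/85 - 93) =238/1569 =0.15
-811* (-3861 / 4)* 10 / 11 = 1423305 / 2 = 711652.50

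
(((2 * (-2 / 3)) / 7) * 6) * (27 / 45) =-24 / 35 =-0.69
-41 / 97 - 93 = -9062 / 97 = -93.42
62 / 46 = 31 / 23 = 1.35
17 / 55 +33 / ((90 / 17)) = 2159 / 330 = 6.54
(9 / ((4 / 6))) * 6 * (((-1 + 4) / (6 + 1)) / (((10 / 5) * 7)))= 243 / 98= 2.48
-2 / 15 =-0.13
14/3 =4.67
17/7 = 2.43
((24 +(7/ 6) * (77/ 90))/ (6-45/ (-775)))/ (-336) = -418469/ 34074432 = -0.01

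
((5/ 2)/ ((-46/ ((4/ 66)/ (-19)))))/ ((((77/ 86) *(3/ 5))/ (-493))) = -529975/ 3331251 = -0.16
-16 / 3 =-5.33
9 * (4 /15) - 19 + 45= 142 /5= 28.40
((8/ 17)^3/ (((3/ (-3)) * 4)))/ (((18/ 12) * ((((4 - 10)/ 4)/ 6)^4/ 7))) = -458752/ 14739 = -31.13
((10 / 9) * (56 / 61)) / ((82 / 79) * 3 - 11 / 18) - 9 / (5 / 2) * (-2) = 8257964 / 1085495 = 7.61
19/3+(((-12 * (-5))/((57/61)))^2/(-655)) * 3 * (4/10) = -173119/141873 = -1.22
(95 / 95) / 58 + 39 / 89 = 0.46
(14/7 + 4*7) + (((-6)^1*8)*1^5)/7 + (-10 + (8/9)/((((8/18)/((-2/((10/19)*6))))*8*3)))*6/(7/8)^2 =-5842/105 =-55.64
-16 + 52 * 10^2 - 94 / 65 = 5182.55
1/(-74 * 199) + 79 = 1163353/14726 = 79.00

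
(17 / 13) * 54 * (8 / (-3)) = -2448 / 13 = -188.31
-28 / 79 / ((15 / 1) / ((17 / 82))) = -238 / 48585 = -0.00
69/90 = 23/30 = 0.77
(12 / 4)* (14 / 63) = 2 / 3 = 0.67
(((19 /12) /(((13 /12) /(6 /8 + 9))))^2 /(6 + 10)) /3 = 1083 /256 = 4.23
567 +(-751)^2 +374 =564942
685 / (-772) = -685 / 772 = -0.89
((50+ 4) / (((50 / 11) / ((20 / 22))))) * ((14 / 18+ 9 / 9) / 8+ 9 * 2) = 984 / 5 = 196.80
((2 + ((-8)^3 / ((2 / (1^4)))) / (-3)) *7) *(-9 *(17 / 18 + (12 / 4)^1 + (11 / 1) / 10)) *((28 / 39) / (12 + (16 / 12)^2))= -2914226 / 2015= -1446.27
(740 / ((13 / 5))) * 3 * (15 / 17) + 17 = 170257 / 221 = 770.39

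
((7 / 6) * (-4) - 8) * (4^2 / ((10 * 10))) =-152 / 75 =-2.03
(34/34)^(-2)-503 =-502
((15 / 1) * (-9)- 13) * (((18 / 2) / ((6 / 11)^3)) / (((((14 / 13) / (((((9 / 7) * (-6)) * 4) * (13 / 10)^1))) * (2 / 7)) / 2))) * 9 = 674142183 / 35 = 19261205.23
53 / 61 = 0.87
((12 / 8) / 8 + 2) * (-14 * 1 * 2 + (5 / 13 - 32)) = -27125 / 208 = -130.41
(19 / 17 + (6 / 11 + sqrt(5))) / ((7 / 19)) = 5909 / 1309 + 19 *sqrt(5) / 7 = 10.58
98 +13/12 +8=1285/12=107.08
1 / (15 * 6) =0.01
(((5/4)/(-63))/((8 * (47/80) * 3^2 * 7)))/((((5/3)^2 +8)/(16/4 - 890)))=11075/2010519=0.01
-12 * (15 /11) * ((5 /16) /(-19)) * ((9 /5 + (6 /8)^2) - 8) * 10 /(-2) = 9225 /1216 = 7.59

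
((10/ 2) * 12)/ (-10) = -6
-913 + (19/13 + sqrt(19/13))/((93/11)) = -1103608/1209 + 11*sqrt(247)/1209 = -912.68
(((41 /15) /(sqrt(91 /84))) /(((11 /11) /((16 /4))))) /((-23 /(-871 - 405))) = 418528 * sqrt(39) /4485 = 582.77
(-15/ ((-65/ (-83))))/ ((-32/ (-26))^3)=-42081/ 4096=-10.27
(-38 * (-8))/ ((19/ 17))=272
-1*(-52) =52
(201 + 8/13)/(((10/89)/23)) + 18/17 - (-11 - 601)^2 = -736531721/2210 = -333272.27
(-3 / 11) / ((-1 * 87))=1 / 319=0.00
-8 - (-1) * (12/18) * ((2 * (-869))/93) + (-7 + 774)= 208285/279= 746.54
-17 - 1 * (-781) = 764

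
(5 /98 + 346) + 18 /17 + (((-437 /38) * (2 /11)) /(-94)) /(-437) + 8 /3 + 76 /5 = 44796621227 /122738385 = 364.98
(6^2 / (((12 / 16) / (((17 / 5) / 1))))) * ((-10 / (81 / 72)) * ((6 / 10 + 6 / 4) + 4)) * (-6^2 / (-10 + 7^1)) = -530944 / 5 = -106188.80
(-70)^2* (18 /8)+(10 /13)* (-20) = 143125 /13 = 11009.62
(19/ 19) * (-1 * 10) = -10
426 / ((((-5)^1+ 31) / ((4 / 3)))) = 284 / 13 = 21.85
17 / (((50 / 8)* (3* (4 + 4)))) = 17 / 150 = 0.11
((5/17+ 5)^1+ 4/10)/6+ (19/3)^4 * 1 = 11083819/6885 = 1609.85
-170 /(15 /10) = -340 /3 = -113.33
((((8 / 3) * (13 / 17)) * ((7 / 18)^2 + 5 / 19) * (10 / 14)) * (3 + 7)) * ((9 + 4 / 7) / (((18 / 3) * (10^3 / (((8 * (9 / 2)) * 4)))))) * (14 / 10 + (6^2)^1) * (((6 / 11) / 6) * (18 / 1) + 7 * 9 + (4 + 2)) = 328844308 / 89775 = 3662.98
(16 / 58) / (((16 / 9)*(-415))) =-9 / 24070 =-0.00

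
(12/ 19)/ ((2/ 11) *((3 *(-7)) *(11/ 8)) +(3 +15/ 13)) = -208/ 361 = -0.58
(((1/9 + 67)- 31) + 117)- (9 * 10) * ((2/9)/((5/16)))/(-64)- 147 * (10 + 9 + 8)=-34334/9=-3814.89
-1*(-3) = 3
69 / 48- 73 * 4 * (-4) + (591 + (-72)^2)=111111 / 16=6944.44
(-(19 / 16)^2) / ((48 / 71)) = -25631 / 12288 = -2.09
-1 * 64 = -64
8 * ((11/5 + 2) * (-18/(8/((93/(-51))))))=11718/85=137.86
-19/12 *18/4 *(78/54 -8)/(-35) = -1121/840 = -1.33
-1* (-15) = 15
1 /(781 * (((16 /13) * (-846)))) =-0.00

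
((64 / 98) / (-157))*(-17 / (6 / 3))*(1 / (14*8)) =17 / 53851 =0.00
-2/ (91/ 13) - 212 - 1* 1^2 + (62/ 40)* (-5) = -6189/ 28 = -221.04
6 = 6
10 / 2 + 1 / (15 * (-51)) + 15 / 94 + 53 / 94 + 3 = 313603 / 35955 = 8.72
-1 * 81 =-81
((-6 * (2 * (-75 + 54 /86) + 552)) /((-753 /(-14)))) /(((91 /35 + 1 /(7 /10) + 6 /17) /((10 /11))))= -962948000 /103170287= -9.33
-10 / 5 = -2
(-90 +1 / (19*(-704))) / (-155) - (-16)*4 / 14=74771847 / 14512960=5.15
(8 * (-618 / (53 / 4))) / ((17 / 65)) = -1426.68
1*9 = 9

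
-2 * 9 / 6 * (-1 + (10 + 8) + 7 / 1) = -72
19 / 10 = 1.90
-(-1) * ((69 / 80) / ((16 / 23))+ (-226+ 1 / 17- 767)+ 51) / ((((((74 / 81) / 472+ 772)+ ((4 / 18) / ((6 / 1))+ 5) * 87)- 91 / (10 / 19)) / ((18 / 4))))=-880420589271 / 215744835968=-4.08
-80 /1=-80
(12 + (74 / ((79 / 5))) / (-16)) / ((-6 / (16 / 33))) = -7399 / 7821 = -0.95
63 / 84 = 0.75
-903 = -903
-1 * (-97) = 97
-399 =-399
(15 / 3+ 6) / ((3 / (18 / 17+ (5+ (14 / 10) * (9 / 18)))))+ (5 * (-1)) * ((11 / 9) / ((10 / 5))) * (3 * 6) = -5137 / 170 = -30.22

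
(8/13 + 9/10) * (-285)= -431.88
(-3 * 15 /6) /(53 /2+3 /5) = -75 /271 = -0.28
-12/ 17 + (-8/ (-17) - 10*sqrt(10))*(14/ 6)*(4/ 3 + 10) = 1796/ 153 - 2380*sqrt(10)/ 9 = -824.51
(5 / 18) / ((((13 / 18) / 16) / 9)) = 720 / 13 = 55.38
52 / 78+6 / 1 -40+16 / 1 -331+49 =-898 / 3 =-299.33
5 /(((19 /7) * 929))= 35 /17651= 0.00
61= 61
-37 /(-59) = 37 /59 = 0.63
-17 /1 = -17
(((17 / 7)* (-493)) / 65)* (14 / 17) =-986 / 65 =-15.17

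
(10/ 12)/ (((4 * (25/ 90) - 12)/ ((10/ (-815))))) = 15/ 15974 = 0.00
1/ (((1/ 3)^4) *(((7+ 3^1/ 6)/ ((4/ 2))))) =108/ 5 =21.60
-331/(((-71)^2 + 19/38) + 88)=-662/10259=-0.06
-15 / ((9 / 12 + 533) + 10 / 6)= -36 / 1285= -0.03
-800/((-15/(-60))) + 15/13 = -3198.85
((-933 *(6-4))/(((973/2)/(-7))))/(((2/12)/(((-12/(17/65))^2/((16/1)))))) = 21195.78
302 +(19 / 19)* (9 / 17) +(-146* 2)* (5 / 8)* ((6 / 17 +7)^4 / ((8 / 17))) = -89087546893 / 78608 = -1133314.00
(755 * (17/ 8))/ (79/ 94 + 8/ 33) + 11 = 20054881/ 13436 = 1492.62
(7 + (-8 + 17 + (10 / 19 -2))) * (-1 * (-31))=8556 / 19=450.32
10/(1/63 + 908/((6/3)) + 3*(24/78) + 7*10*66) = 1638/831275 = 0.00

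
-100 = -100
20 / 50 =2 / 5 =0.40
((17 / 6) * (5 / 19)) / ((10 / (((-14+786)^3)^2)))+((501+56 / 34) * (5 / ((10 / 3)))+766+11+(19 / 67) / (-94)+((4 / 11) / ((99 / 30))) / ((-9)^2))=472046414546454964314670975 / 29906585181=15784029225989716.79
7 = 7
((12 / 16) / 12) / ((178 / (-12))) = -3 / 712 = -0.00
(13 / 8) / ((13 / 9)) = 9 / 8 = 1.12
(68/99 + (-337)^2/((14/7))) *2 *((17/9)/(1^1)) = 191138939/891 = 214521.82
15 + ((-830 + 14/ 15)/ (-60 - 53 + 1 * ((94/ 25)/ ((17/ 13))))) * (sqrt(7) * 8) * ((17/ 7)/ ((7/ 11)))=15 + 1581361760 * sqrt(7)/ 6880041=623.12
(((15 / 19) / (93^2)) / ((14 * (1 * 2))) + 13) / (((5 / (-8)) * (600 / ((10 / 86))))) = -19938833 / 4946363100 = -0.00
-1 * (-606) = 606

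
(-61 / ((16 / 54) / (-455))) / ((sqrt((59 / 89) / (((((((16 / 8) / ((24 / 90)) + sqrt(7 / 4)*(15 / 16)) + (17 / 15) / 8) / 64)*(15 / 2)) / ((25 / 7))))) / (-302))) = -22631427*sqrt(8270325*sqrt(7) + 134824676) / 15104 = -18756967.88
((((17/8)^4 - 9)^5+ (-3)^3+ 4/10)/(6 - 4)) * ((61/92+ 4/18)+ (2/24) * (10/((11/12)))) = 18064485405038606433630906611/105008090639591622574080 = 172029.46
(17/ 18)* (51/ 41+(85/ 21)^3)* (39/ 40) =1417241839/ 22782060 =62.21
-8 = -8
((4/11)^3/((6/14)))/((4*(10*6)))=0.00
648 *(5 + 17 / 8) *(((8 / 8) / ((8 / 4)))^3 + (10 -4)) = 226233 / 8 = 28279.12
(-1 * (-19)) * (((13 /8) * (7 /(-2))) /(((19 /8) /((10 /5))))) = -91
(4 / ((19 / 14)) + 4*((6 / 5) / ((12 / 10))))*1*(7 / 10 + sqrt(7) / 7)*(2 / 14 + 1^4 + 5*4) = 19536*sqrt(7) / 931 + 9768 / 95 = 158.34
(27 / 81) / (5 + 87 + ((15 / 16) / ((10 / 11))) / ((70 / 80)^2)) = 49 / 13722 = 0.00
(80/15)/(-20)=-4/15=-0.27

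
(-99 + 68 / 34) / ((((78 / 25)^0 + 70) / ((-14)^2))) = -19012 / 71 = -267.77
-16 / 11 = -1.45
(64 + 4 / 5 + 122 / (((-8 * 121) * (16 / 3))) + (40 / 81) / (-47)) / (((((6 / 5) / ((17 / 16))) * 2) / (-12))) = -162298047779 / 471702528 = -344.07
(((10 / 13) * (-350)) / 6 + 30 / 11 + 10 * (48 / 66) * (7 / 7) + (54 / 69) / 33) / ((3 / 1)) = -343846 / 29601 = -11.62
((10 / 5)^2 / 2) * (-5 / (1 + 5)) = -5 / 3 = -1.67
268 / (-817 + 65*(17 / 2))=-1.01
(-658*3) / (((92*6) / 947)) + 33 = -308527 / 92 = -3353.55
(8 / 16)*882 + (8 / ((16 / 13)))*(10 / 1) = 506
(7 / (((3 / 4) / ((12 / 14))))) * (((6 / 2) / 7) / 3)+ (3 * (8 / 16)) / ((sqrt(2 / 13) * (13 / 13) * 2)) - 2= -6 / 7+ 3 * sqrt(26) / 8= 1.05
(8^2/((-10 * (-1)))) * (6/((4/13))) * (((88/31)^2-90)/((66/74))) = -11465.88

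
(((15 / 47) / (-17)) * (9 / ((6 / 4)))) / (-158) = 45 / 63121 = 0.00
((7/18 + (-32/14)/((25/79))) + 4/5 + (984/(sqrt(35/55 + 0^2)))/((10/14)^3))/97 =-19007/305550 + 48216 * sqrt(77)/12125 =34.83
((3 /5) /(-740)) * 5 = -0.00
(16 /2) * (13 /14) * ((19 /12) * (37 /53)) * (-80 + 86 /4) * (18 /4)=-3207789 /1484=-2161.58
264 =264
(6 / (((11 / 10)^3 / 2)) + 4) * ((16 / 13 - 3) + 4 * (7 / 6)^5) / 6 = 752636849 / 50455548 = 14.92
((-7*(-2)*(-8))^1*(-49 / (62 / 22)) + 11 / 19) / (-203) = -1147333 / 119567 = -9.60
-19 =-19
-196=-196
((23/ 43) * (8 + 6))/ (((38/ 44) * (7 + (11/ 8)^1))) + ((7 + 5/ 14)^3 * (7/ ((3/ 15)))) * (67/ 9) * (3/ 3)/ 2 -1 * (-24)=20047621988603/ 386238384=51904.79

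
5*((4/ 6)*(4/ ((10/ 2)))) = 2.67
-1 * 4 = -4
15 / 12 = 5 / 4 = 1.25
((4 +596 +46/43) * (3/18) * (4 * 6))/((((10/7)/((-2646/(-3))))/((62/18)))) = 1099282072/215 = 5112939.87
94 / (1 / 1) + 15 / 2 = 203 / 2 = 101.50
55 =55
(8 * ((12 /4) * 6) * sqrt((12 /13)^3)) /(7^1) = 18.24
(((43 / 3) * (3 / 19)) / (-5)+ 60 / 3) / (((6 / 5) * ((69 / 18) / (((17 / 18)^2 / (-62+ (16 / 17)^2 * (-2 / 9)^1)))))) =-51699499 / 848342856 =-0.06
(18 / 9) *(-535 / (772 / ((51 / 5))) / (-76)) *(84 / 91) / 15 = 5457 / 476710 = 0.01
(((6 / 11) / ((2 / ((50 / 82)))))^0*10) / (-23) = -10 / 23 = -0.43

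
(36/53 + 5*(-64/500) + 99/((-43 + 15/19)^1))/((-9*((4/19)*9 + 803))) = 46561799/146259958050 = 0.00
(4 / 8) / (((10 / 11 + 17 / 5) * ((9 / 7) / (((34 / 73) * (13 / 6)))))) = 0.09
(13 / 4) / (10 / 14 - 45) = -91 / 1240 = -0.07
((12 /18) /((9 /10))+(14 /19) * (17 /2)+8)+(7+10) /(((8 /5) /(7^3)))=15018091 /4104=3659.38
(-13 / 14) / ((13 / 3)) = -3 / 14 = -0.21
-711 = -711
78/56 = 39/28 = 1.39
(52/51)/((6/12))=104/51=2.04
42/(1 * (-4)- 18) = -21/11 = -1.91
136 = 136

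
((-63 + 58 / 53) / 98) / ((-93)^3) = 3281 / 4177830258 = 0.00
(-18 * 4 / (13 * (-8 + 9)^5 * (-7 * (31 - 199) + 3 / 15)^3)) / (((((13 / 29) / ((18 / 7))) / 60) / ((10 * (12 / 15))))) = -2255040000 / 240623634790903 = -0.00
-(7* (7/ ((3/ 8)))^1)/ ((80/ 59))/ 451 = -2891/ 13530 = -0.21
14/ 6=7/ 3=2.33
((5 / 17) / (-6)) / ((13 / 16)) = -40 / 663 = -0.06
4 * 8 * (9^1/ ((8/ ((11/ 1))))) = 396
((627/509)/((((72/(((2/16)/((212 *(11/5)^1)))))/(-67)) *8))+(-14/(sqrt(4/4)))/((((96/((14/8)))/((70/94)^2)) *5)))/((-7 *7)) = 0.00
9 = 9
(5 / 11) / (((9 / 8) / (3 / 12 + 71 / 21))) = 1.47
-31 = -31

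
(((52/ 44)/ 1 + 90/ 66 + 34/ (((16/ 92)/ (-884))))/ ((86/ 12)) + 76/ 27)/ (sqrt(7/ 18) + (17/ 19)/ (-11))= -244556671744 * sqrt(14)/ 23263731 - 39784338944/ 7754577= -44464.08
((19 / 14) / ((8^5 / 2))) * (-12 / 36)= -19 / 688128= -0.00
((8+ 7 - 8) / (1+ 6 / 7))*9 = 441 / 13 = 33.92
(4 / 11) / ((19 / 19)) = 4 / 11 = 0.36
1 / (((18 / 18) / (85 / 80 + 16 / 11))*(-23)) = -443 / 4048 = -0.11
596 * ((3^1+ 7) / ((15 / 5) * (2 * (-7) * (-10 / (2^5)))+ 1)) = 47680 / 113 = 421.95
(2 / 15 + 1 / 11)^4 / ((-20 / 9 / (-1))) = 1874161 / 1647112500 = 0.00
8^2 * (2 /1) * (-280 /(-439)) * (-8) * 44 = -12615680 /439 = -28737.31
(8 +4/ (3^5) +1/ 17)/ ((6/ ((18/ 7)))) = 33359/ 9639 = 3.46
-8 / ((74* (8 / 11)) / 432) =-2376 / 37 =-64.22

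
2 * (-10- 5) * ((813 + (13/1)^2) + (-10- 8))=-28920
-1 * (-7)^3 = 343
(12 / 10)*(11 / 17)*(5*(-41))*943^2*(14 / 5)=-33688309116 / 85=-396333048.42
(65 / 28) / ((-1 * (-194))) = 65 / 5432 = 0.01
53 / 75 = 0.71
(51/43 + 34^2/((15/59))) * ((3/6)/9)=2933537/11610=252.67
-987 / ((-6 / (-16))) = -2632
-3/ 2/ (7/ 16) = -24/ 7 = -3.43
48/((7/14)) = 96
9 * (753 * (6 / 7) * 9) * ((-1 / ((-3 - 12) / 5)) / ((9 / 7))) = 13554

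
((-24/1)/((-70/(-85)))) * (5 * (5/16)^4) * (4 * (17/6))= -15.75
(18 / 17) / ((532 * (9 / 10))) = 5 / 2261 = 0.00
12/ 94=6/ 47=0.13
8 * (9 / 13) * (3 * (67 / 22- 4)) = -2268 / 143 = -15.86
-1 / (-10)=1 / 10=0.10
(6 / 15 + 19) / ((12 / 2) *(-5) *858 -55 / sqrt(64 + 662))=-2996136 / 3975285575 + 97 *sqrt(6) / 3975285575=-0.00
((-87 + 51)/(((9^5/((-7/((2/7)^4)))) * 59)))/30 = 16807/46451880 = 0.00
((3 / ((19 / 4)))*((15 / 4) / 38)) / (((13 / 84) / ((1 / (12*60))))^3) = 343 / 7613923200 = 0.00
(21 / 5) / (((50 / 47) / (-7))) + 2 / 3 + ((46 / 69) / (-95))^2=-21905801 / 812250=-26.97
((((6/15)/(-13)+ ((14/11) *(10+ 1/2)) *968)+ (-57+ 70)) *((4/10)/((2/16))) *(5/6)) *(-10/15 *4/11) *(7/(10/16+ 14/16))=-251382656/6435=-39064.90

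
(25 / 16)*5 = 125 / 16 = 7.81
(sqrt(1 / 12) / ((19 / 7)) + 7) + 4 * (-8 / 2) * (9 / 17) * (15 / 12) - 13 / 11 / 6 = -4247 / 1122 + 7 * sqrt(3) / 114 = -3.68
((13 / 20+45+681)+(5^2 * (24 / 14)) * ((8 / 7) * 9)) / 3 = 1144117 / 2940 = 389.16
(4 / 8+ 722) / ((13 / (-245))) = -354025 / 26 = -13616.35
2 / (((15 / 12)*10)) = 4 / 25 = 0.16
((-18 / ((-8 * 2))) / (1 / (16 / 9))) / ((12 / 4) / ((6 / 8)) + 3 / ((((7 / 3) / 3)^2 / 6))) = 49 / 827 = 0.06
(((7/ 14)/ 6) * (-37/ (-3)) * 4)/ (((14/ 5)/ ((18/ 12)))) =185/ 84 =2.20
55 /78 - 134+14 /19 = -132.56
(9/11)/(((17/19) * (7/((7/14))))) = 171/2618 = 0.07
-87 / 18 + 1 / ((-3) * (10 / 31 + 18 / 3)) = -2873 / 588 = -4.89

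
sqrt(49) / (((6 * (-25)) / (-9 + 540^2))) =-13607.58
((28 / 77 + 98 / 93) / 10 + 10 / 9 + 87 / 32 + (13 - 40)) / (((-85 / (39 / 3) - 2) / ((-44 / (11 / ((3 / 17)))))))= -29400449 / 15443208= -1.90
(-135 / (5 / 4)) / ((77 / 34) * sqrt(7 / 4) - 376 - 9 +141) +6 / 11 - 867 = -874031867721 / 1009260857 +188496 * sqrt(7) / 91750987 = -866.01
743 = 743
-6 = -6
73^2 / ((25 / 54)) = 287766 / 25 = 11510.64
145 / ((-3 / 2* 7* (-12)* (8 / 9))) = 145 / 112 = 1.29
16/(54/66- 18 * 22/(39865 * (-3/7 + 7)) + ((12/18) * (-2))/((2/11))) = -2.46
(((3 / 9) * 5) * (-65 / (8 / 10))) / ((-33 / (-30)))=-8125 / 66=-123.11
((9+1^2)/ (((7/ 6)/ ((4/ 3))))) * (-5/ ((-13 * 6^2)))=100/ 819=0.12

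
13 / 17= 0.76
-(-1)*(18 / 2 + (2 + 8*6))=59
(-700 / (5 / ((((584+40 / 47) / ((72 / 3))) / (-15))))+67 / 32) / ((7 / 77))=34176967 / 13536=2524.89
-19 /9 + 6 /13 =-193 /117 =-1.65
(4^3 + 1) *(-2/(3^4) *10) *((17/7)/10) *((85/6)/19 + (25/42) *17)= -42.35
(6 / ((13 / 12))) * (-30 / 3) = -720 / 13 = -55.38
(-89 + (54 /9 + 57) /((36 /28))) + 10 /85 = -678 /17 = -39.88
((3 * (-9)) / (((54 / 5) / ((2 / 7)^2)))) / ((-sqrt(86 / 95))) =5 * sqrt(8170) / 2107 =0.21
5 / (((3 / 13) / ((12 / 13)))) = 20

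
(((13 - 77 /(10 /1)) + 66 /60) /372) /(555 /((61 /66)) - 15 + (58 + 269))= 244 /12941415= 0.00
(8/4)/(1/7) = 14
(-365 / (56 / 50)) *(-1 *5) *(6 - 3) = 136875 / 28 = 4888.39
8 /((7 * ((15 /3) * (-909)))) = -8 /31815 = -0.00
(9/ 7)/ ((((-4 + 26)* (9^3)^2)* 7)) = 1/ 63654822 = 0.00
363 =363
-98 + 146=48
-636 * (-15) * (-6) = -57240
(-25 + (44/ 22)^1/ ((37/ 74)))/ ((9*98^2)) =-1/ 4116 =-0.00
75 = 75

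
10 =10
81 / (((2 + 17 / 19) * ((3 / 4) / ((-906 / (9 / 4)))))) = -826272 / 55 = -15023.13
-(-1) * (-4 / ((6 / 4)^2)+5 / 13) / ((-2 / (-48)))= -1304 / 39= -33.44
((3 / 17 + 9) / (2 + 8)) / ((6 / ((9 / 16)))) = 117 / 1360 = 0.09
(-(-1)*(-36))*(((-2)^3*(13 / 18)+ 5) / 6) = 4.67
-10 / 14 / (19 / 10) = -50 / 133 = -0.38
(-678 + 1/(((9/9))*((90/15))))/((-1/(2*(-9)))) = -12201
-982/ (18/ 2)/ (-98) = 491/ 441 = 1.11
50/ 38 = 25/ 19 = 1.32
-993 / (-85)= 993 / 85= 11.68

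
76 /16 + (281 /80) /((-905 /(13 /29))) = 9969447 /2099600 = 4.75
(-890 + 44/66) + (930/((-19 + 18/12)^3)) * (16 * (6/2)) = -23092372/25725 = -897.66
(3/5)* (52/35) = 156/175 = 0.89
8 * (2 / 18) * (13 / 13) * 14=112 / 9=12.44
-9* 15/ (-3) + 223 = 268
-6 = -6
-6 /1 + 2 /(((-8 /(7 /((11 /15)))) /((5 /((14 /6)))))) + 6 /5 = -2181 /220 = -9.91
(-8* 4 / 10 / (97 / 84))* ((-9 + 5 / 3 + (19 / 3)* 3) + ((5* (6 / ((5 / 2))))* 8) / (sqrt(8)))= -32256* sqrt(2) / 485 -3136 / 97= -126.39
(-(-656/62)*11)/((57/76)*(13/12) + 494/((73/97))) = 4214144/23796747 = 0.18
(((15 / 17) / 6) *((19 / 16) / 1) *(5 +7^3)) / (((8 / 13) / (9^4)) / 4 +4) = 704946645 / 46399664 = 15.19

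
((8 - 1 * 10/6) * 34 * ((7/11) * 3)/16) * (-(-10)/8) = 11305/352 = 32.12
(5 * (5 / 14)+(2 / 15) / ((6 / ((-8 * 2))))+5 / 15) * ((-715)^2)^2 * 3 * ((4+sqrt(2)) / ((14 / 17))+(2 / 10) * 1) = 987227269760875 * sqrt(2) / 588+685251869598725 / 98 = 9366771108218.95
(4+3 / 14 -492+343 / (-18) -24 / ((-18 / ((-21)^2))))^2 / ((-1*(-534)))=26142769 / 2119446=12.33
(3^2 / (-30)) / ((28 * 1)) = -3 / 280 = -0.01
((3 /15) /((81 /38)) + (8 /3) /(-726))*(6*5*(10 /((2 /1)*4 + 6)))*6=88360 /7623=11.59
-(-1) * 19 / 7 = 19 / 7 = 2.71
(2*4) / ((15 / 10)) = 5.33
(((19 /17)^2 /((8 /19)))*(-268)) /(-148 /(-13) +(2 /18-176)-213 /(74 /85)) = 1989404937 /1023800707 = 1.94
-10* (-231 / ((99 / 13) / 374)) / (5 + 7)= 85085 / 9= 9453.89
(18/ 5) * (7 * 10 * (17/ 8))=1071/ 2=535.50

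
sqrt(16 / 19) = 4*sqrt(19) / 19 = 0.92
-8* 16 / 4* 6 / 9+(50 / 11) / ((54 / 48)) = -17.29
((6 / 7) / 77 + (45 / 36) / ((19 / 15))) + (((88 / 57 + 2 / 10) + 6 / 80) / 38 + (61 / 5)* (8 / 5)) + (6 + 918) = 220551211561 / 233494800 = 944.57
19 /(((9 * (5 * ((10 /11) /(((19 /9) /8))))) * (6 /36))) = 3971 /5400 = 0.74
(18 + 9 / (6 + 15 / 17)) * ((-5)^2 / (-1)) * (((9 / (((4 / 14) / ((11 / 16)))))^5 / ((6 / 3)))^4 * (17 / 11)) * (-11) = 69618929936865023180300006150157512117872512244762598029356675 / 263671324847471715511314266718208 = 264036788896699713678060700000.00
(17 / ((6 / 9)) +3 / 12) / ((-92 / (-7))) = 721 / 368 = 1.96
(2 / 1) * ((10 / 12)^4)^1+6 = 4513 / 648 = 6.96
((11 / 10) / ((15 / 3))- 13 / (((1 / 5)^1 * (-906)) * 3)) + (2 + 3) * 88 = 14957287 / 33975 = 440.24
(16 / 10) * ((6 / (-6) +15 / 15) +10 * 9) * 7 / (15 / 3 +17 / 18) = 169.57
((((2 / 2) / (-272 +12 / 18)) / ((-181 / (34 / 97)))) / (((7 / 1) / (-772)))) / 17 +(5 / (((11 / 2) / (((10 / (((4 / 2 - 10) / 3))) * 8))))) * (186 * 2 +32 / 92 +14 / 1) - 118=-12257847748270 / 1150457539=-10654.76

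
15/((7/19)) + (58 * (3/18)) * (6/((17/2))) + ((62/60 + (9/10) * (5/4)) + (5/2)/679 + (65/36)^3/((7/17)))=172322082973/2692751040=63.99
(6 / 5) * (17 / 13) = 102 / 65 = 1.57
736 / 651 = 1.13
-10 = -10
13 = 13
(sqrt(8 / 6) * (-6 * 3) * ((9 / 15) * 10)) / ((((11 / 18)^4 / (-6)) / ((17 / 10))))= 9120.37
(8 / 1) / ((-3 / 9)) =-24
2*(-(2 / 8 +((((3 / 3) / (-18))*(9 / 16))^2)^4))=-274877906945 / 549755813888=-0.50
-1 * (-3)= 3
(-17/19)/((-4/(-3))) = -51/76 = -0.67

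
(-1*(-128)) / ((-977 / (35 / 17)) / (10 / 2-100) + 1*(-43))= -3.37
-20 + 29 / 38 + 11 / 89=-64641 / 3382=-19.11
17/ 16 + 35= 577/ 16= 36.06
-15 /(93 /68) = -340 /31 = -10.97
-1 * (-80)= 80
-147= -147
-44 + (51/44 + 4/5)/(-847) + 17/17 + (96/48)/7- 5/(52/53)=-28955642/605605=-47.81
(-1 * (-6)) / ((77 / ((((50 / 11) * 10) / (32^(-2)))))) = 3072000 / 847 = 3626.92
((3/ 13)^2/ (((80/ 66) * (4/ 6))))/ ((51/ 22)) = 3267/ 114920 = 0.03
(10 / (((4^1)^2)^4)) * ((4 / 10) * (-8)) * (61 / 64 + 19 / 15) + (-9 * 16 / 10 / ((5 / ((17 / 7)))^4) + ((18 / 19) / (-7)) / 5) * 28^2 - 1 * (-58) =-676766830331593 / 1144012800000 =-591.57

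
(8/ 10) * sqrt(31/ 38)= 2 * sqrt(1178)/ 95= 0.72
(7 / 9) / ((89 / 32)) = 224 / 801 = 0.28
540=540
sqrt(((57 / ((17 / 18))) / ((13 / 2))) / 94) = 3 *sqrt(1184118) / 10387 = 0.31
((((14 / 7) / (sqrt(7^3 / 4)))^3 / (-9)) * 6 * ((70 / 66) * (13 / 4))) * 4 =-8320 * sqrt(7) / 237699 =-0.09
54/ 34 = 27/ 17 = 1.59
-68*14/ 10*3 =-1428/ 5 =-285.60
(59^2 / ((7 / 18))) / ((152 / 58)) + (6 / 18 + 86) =2794517 / 798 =3501.90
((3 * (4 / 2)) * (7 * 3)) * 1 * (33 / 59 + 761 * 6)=33947802 / 59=575386.47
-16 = -16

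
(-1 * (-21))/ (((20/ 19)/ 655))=52269/ 4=13067.25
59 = 59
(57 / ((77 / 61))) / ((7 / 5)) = 17385 / 539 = 32.25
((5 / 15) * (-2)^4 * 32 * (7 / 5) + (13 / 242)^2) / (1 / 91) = 19100527901 / 878460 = 21743.20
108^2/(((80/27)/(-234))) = -4605822/5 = -921164.40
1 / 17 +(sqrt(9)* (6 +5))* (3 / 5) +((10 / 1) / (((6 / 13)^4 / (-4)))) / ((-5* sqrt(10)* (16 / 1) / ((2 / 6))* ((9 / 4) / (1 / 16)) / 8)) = 28561* sqrt(10) / 349920 +1688 / 85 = 20.12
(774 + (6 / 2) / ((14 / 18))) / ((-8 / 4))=-5445 / 14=-388.93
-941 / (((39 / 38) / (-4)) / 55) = 7866760 / 39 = 201711.79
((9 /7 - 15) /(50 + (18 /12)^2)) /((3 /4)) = -0.35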